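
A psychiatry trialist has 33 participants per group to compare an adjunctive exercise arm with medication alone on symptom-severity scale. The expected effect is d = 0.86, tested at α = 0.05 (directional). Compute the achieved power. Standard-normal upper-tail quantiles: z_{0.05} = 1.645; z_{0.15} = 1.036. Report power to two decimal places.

power ≈ 0.97

For two equal groups, power = Φ(d·√(n/2) − z_{α}).
d·√(n/2) = 0.86 × √(33/2) = 0.86 × 4.062 = 3.493.
z_β = 3.493 − 1.645 = 1.848.
Power = Φ(1.848) = 0.968.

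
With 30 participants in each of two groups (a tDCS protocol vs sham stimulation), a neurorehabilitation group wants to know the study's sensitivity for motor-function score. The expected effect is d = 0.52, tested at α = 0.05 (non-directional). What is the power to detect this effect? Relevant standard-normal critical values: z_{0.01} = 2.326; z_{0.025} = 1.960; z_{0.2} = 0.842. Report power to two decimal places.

power ≈ 0.52

For two equal groups, power = Φ(d·√(n/2) − z_{α/2}).
d·√(n/2) = 0.52 × √(30/2) = 0.52 × 3.873 = 2.014.
z_β = 2.014 − 1.960 = 0.054.
Power = Φ(0.054) = 0.522.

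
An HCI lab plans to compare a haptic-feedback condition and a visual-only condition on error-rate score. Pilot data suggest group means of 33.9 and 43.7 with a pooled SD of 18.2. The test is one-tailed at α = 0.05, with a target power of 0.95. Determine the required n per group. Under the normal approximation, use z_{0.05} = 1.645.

n = 75 per group

Cohen's d = |M₁ − M₂| / SD_pooled = |33.9 − 43.7| / 18.2 = 9.8 / 18.2 = 0.538.
For two independent groups with equal n: n = 2·((z_{α} + z_β) / d)².
z_{α} + z_β = 1.645 + 1.645 = 3.290.
n = 2 × (3.290 / 0.538)² = 2 × 6.115² = 2 × 37.40 = 74.8.
Round up to the next whole participant.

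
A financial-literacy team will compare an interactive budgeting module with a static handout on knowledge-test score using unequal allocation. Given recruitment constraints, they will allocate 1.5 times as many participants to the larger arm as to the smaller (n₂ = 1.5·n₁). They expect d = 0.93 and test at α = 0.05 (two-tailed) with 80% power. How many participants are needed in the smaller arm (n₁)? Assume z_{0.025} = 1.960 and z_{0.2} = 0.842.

With allocation ratio k = n₂/n₁ = 1.5, Var(x̄₁−x̄₂) = σ²(1/n₁ + 1/(k·n₁)) = σ²·(k+1)/(k·n₁).
So n₁ = (1 + 1/k)·((z_{α/2} + z_β)/d)² = 1.667 × (2.802/0.93)².
n₁ = 1.667 × 9.08 = 15.1.
Round up: n₁ = 16, giving n₂ = 1.5 × 16 = 24.

n₁ = 16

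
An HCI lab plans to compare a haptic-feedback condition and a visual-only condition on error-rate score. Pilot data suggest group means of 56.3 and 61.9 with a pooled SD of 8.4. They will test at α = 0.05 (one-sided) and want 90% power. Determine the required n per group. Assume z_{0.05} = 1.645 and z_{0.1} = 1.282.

Cohen's d = |M₁ − M₂| / SD_pooled = |56.3 − 61.9| / 8.4 = 5.6 / 8.4 = 0.667.
For two independent groups with equal n: n = 2·((z_{α} + z_β) / d)².
z_{α} + z_β = 1.645 + 1.282 = 2.927.
n = 2 × (2.927 / 0.667)² = 2 × 4.388² = 2 × 19.26 = 38.5.
Round up to the next whole participant.

n = 39 per group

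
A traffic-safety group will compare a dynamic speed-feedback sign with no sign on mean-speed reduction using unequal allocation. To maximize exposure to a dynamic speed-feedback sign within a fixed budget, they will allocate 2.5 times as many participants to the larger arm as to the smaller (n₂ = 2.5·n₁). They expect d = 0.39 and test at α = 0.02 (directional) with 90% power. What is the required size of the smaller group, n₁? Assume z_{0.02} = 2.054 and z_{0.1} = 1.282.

n₁ = 103

With allocation ratio k = n₂/n₁ = 2.5, Var(x̄₁−x̄₂) = σ²(1/n₁ + 1/(k·n₁)) = σ²·(k+1)/(k·n₁).
So n₁ = (1 + 1/k)·((z_{α} + z_β)/d)² = 1.400 × (3.336/0.39)².
n₁ = 1.400 × 73.17 = 102.4.
Round up: n₁ = 103, giving n₂ = ⌈2.5 × 103⌉ = ⌈257.5⌉ = 258.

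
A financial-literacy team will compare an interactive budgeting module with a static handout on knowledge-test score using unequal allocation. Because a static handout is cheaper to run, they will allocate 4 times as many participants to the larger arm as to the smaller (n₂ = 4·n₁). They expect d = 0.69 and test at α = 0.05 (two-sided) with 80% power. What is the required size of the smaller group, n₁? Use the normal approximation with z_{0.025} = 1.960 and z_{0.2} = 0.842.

With allocation ratio k = n₂/n₁ = 4, Var(x̄₁−x̄₂) = σ²(1/n₁ + 1/(k·n₁)) = σ²·(k+1)/(k·n₁).
So n₁ = (1 + 1/k)·((z_{α/2} + z_β)/d)² = 1.250 × (2.802/0.69)².
n₁ = 1.250 × 16.49 = 20.6.
Round up: n₁ = 21, giving n₂ = 4 × 21 = 84.

n₁ = 21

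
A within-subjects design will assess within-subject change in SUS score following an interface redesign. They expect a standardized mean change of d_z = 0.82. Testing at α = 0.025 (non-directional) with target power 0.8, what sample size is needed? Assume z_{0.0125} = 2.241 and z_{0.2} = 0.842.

n = 15 pairs

For a paired (one-sample on differences) test: n = ((z_{α/2} + z_β) / d)².
z_{α/2} + z_β = 2.241 + 0.842 = 3.083.
n = (3.083 / 0.82)² = 3.760² = 14.14.
Round up.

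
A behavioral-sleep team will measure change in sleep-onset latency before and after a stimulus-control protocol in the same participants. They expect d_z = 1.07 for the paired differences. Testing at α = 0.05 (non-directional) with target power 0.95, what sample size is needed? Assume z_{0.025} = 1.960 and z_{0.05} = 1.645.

For a paired (one-sample on differences) test: n = ((z_{α/2} + z_β) / d)².
z_{α/2} + z_β = 1.960 + 1.645 = 3.605.
n = (3.605 / 1.07)² = 3.369² = 11.35.
Round up.

n = 12 pairs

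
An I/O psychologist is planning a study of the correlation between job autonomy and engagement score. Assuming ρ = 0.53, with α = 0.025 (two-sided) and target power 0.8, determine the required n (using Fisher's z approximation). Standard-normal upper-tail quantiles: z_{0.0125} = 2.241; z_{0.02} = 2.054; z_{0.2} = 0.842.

n = 31

Fisher's z: C = ½·ln((1+r)/(1−r)) = ½·ln(3.2553) = 0.5901.
n = ((z_{α/2} + z_β)/C)² + 3.
(2.241 + 0.842) / 0.5901 = 3.083 / 0.5901 = 5.225.
n = 5.225² + 3 = 27.30 + 3 = 30.3.
Round up.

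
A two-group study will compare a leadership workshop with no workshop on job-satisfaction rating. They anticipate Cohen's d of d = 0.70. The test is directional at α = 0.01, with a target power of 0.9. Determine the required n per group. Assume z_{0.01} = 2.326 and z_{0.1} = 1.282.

n = 54 per group

For two independent groups with equal n: n = 2·((z_{α} + z_β) / d)².
z_{α} + z_β = 2.326 + 1.282 = 3.608.
n = 2 × (3.608 / 0.70)² = 2 × 5.154² = 2 × 26.57 = 53.1.
Round up to the next whole participant.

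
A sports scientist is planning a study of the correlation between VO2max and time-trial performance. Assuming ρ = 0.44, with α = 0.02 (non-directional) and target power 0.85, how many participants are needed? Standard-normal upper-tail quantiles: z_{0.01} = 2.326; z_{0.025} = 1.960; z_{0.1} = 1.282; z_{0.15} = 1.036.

Fisher's z: C = ½·ln((1+r)/(1−r)) = ½·ln(2.5714) = 0.4722.
n = ((z_{α/2} + z_β)/C)² + 3.
(2.326 + 1.036) / 0.4722 = 3.362 / 0.4722 = 7.120.
n = 7.120² + 3 = 50.69 + 3 = 53.7.
Round up.

n = 54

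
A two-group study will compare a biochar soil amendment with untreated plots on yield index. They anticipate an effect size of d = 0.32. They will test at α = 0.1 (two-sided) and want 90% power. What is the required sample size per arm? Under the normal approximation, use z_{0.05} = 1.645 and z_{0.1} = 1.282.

n = 168 per group

For two independent groups with equal n: n = 2·((z_{α/2} + z_β) / d)².
z_{α/2} + z_β = 1.645 + 1.282 = 2.927.
n = 2 × (2.927 / 0.32)² = 2 × 9.147² = 2 × 83.67 = 167.3.
Round up to the next whole participant.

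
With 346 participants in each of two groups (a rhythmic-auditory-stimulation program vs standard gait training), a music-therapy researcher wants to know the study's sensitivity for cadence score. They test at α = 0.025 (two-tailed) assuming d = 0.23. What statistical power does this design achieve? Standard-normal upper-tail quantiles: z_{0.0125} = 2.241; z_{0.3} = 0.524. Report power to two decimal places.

power ≈ 0.78

For two equal groups, power = Φ(d·√(n/2) − z_{α/2}).
d·√(n/2) = 0.23 × √(346/2) = 0.23 × 13.153 = 3.025.
z_β = 3.025 − 2.241 = 0.784.
Power = Φ(0.784) = 0.784.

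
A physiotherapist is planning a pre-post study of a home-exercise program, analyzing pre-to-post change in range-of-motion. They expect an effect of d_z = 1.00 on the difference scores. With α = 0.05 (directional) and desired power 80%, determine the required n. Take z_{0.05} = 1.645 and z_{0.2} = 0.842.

n = 7 pairs

For a paired (one-sample on differences) test: n = ((z_{α} + z_β) / d)².
z_{α} + z_β = 1.645 + 0.842 = 2.487.
n = (2.487 / 1.00)² = 2.487² = 6.19.
Round up.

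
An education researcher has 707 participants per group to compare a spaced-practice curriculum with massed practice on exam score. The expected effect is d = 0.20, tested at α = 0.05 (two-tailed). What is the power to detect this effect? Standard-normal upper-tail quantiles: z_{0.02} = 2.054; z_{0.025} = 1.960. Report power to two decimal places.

power ≈ 0.96

For two equal groups, power = Φ(d·√(n/2) − z_{α/2}).
d·√(n/2) = 0.20 × √(707/2) = 0.20 × 18.802 = 3.760.
z_β = 3.760 − 1.960 = 1.800.
Power = Φ(1.800) = 0.964.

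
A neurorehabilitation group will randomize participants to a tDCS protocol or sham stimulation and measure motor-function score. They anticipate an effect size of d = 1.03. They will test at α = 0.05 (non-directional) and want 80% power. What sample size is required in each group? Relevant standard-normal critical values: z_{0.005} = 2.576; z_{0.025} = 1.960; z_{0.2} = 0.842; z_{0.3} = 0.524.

n = 15 per group

For two independent groups with equal n: n = 2·((z_{α/2} + z_β) / d)².
z_{α/2} + z_β = 1.960 + 0.842 = 2.802.
n = 2 × (2.802 / 1.03)² = 2 × 2.720² = 2 × 7.40 = 14.8.
Round up to the next whole participant.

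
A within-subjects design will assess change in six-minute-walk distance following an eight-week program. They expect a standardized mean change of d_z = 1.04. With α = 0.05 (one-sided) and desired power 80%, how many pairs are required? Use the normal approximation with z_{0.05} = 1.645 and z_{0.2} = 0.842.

For a paired (one-sample on differences) test: n = ((z_{α} + z_β) / d)².
z_{α} + z_β = 1.645 + 0.842 = 2.487.
n = (2.487 / 1.04)² = 2.391² = 5.72.
Round up.

n = 6 pairs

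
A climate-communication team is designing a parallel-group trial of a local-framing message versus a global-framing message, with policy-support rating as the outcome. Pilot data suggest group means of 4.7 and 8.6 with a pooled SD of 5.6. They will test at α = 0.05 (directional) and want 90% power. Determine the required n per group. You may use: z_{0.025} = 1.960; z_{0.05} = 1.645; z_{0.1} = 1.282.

Cohen's d = |M₁ − M₂| / SD_pooled = |4.7 − 8.6| / 5.6 = 3.9 / 5.6 = 0.696.
For two independent groups with equal n: n = 2·((z_{α} + z_β) / d)².
z_{α} + z_β = 1.645 + 1.282 = 2.927.
n = 2 × (2.927 / 0.696)² = 2 × 4.205² = 2 × 17.69 = 35.4.
Round up to the next whole participant.

n = 36 per group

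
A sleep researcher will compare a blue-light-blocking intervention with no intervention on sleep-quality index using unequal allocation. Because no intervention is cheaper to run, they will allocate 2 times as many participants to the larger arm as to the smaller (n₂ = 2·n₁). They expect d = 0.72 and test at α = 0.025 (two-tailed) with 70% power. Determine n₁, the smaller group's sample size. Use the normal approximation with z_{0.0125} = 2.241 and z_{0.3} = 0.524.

With allocation ratio k = n₂/n₁ = 2, Var(x̄₁−x̄₂) = σ²(1/n₁ + 1/(k·n₁)) = σ²·(k+1)/(k·n₁).
So n₁ = (1 + 1/k)·((z_{α/2} + z_β)/d)² = 1.500 × (2.765/0.72)².
n₁ = 1.500 × 14.75 = 22.1.
Round up: n₁ = 23, giving n₂ = 2 × 23 = 46.

n₁ = 23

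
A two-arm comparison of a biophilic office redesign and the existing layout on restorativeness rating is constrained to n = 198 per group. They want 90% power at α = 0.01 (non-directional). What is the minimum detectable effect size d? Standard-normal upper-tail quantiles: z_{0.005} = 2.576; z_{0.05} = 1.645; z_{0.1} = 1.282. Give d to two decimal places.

d_min ≈ 0.39

For two independent groups of n = 198 each: d_min = (z_{α/2} + z_β)·√(2/n).
z-sum = 2.576 + 1.282 = 3.858.
d_min = 3.858 × √(2/198) = 3.858 × 0.1005 = 0.388.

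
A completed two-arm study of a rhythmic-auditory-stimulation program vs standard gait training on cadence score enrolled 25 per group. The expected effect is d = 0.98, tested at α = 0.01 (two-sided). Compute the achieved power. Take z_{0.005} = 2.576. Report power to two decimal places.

power ≈ 0.81

For two equal groups, power = Φ(d·√(n/2) − z_{α/2}).
d·√(n/2) = 0.98 × √(25/2) = 0.98 × 3.536 = 3.465.
z_β = 3.465 − 2.576 = 0.889.
Power = Φ(0.889) = 0.813.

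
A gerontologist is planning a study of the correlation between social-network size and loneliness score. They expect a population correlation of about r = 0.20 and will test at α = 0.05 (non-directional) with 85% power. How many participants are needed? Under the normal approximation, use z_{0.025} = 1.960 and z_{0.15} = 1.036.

Fisher's z: C = ½·ln((1+r)/(1−r)) = ½·ln(1.5000) = 0.2027.
n = ((z_{α/2} + z_β)/C)² + 3.
(1.960 + 1.036) / 0.2027 = 2.996 / 0.2027 = 14.780.
n = 14.780² + 3 = 218.46 + 3 = 221.5.
Round up.

n = 222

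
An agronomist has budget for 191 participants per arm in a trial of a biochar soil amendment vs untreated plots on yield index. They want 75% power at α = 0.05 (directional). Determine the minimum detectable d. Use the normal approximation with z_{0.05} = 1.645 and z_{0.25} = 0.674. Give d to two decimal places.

d_min ≈ 0.24

For two independent groups of n = 191 each: d_min = (z_{α} + z_β)·√(2/n).
z-sum = 1.645 + 0.674 = 2.319.
d_min = 2.319 × √(2/191) = 2.319 × 0.1023 = 0.237.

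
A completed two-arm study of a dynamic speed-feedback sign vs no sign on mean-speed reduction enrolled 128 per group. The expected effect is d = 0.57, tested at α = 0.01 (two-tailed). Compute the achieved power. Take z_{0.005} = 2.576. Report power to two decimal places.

power ≈ 0.98

For two equal groups, power = Φ(d·√(n/2) − z_{α/2}).
d·√(n/2) = 0.57 × √(128/2) = 0.57 × 8.000 = 4.560.
z_β = 4.560 − 2.576 = 1.984.
Power = Φ(1.984) = 0.976.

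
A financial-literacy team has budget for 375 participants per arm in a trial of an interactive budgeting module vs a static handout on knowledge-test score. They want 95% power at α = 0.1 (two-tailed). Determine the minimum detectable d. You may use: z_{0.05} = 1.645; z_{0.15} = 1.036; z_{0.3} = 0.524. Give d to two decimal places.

d_min ≈ 0.24

For two independent groups of n = 375 each: d_min = (z_{α/2} + z_β)·√(2/n).
z-sum = 1.645 + 1.645 = 3.290.
d_min = 3.290 × √(2/375) = 3.290 × 0.0730 = 0.240.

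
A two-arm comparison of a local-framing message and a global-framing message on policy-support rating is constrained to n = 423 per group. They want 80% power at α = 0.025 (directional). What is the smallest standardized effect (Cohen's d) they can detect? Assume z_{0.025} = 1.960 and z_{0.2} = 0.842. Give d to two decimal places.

For two independent groups of n = 423 each: d_min = (z_{α} + z_β)·√(2/n).
z-sum = 1.960 + 0.842 = 2.802.
d_min = 2.802 × √(2/423) = 2.802 × 0.0688 = 0.193.

d_min ≈ 0.19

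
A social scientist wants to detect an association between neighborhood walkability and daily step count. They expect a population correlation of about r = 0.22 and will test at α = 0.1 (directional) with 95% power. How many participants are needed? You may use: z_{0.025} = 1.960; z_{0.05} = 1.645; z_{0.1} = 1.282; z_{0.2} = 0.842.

Fisher's z: C = ½·ln((1+r)/(1−r)) = ½·ln(1.5641) = 0.2237.
n = ((z_{α} + z_β)/C)² + 3.
(1.282 + 1.645) / 0.2237 = 2.927 / 0.2237 = 13.084.
n = 13.084² + 3 = 171.20 + 3 = 174.2.
Round up.

n = 175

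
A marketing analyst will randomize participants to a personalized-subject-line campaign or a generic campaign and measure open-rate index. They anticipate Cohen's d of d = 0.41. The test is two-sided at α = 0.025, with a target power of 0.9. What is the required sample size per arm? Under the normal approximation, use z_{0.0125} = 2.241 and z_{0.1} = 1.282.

n = 148 per group

For two independent groups with equal n: n = 2·((z_{α/2} + z_β) / d)².
z_{α/2} + z_β = 2.241 + 1.282 = 3.523.
n = 2 × (3.523 / 0.41)² = 2 × 8.593² = 2 × 73.83 = 147.7.
Round up to the next whole participant.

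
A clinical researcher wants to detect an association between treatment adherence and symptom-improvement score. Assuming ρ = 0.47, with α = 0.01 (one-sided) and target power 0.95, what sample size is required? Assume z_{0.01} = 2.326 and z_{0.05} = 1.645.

n = 64

Fisher's z: C = ½·ln((1+r)/(1−r)) = ½·ln(2.7736) = 0.5101.
n = ((z_{α} + z_β)/C)² + 3.
(2.326 + 1.645) / 0.5101 = 3.971 / 0.5101 = 7.785.
n = 7.785² + 3 = 60.60 + 3 = 63.6.
Round up.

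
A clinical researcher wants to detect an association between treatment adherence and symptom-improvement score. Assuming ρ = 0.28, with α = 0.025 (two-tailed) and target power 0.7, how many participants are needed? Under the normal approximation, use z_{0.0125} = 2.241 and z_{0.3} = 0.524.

n = 96

Fisher's z: C = ½·ln((1+r)/(1−r)) = ½·ln(1.7778) = 0.2877.
n = ((z_{α/2} + z_β)/C)² + 3.
(2.241 + 0.524) / 0.2877 = 2.765 / 0.2877 = 9.611.
n = 9.611² + 3 = 92.37 + 3 = 95.4.
Round up.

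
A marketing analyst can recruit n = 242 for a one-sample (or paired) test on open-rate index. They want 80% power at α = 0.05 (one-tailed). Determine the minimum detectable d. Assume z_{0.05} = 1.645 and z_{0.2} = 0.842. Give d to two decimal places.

d_min ≈ 0.16

For a single sample (or paired design) of n = 242: d_min = (z_{α} + z_β)/√n.
z-sum = 1.645 + 0.842 = 2.487.
d_min = 2.487 / √242 = 2.487 / 15.556 = 0.160.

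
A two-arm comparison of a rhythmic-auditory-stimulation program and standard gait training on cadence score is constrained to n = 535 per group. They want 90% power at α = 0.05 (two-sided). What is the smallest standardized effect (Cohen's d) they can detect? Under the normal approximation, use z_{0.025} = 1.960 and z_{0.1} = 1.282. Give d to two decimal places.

For two independent groups of n = 535 each: d_min = (z_{α/2} + z_β)·√(2/n).
z-sum = 1.960 + 1.282 = 3.242.
d_min = 3.242 × √(2/535) = 3.242 × 0.0611 = 0.198.

d_min ≈ 0.20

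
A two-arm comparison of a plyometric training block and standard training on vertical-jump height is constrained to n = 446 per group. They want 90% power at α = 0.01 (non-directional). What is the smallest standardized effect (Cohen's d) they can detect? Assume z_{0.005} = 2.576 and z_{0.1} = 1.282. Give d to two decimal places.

d_min ≈ 0.26

For two independent groups of n = 446 each: d_min = (z_{α/2} + z_β)·√(2/n).
z-sum = 2.576 + 1.282 = 3.858.
d_min = 3.858 × √(2/446) = 3.858 × 0.0670 = 0.258.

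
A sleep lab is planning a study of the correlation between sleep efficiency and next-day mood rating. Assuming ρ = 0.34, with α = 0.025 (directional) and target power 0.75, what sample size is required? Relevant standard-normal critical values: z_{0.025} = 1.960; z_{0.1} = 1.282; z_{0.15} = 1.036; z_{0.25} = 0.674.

Fisher's z: C = ½·ln((1+r)/(1−r)) = ½·ln(2.0303) = 0.3541.
n = ((z_{α} + z_β)/C)² + 3.
(1.960 + 0.674) / 0.3541 = 2.634 / 0.3541 = 7.439.
n = 7.439² + 3 = 55.33 + 3 = 58.3.
Round up.

n = 59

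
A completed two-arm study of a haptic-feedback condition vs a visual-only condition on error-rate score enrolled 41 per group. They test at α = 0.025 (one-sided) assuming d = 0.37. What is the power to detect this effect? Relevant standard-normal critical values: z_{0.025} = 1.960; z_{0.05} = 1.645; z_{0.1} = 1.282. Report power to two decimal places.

power ≈ 0.39

For two equal groups, power = Φ(d·√(n/2) − z_{α}).
d·√(n/2) = 0.37 × √(41/2) = 0.37 × 4.528 = 1.675.
z_β = 1.675 − 1.960 = -0.285.
Power = Φ(-0.285) = 0.388.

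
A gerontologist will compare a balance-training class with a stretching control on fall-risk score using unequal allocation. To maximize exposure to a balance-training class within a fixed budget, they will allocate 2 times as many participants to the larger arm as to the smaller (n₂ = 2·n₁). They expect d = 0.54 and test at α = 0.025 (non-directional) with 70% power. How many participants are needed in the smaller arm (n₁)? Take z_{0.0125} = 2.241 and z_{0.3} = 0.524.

n₁ = 40

With allocation ratio k = n₂/n₁ = 2, Var(x̄₁−x̄₂) = σ²(1/n₁ + 1/(k·n₁)) = σ²·(k+1)/(k·n₁).
So n₁ = (1 + 1/k)·((z_{α/2} + z_β)/d)² = 1.500 × (2.765/0.54)².
n₁ = 1.500 × 26.22 = 39.3.
Round up: n₁ = 40, giving n₂ = 2 × 40 = 80.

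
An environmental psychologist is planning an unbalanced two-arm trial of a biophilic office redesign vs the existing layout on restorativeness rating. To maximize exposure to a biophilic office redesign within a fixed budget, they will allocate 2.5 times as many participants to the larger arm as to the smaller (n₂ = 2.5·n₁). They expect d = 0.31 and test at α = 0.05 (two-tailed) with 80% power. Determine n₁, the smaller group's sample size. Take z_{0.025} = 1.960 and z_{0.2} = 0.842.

n₁ = 115

With allocation ratio k = n₂/n₁ = 2.5, Var(x̄₁−x̄₂) = σ²(1/n₁ + 1/(k·n₁)) = σ²·(k+1)/(k·n₁).
So n₁ = (1 + 1/k)·((z_{α/2} + z_β)/d)² = 1.400 × (2.802/0.31)².
n₁ = 1.400 × 81.70 = 114.4.
Round up: n₁ = 115, giving n₂ = ⌈2.5 × 115⌉ = ⌈287.5⌉ = 288.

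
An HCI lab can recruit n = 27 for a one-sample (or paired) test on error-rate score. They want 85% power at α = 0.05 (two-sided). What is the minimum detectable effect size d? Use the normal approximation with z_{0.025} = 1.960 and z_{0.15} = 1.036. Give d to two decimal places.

For a single sample (or paired design) of n = 27: d_min = (z_{α/2} + z_β)/√n.
z-sum = 1.960 + 1.036 = 2.996.
d_min = 2.996 / √27 = 2.996 / 5.196 = 0.577.

d_min ≈ 0.58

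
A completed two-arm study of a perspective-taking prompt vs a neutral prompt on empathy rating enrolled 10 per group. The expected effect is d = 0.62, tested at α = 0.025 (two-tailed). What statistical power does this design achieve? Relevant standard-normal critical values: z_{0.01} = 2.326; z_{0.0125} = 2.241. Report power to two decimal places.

For two equal groups, power = Φ(d·√(n/2) − z_{α/2}).
d·√(n/2) = 0.62 × √(10/2) = 0.62 × 2.236 = 1.386.
z_β = 1.386 − 2.241 = -0.855.
Power = Φ(-0.855) = 0.196.

power ≈ 0.20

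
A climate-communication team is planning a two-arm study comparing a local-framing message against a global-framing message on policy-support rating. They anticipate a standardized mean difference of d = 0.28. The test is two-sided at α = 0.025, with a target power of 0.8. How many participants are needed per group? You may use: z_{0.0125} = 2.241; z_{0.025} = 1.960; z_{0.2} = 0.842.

n = 243 per group

For two independent groups with equal n: n = 2·((z_{α/2} + z_β) / d)².
z_{α/2} + z_β = 2.241 + 0.842 = 3.083.
n = 2 × (3.083 / 0.28)² = 2 × 11.011² = 2 × 121.24 = 242.5.
Round up to the next whole participant.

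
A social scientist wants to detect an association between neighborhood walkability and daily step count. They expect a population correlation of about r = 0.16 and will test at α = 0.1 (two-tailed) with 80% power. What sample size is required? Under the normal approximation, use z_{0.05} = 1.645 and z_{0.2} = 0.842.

n = 241

Fisher's z: C = ½·ln((1+r)/(1−r)) = ½·ln(1.3810) = 0.1614.
n = ((z_{α/2} + z_β)/C)² + 3.
(1.645 + 0.842) / 0.1614 = 2.487 / 0.1614 = 15.409.
n = 15.409² + 3 = 237.43 + 3 = 240.4.
Round up.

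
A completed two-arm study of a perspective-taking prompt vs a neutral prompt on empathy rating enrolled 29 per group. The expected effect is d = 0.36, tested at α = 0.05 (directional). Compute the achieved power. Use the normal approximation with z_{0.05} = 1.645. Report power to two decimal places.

power ≈ 0.39

For two equal groups, power = Φ(d·√(n/2) − z_{α}).
d·√(n/2) = 0.36 × √(29/2) = 0.36 × 3.808 = 1.371.
z_β = 1.371 − 1.645 = -0.274.
Power = Φ(-0.274) = 0.392.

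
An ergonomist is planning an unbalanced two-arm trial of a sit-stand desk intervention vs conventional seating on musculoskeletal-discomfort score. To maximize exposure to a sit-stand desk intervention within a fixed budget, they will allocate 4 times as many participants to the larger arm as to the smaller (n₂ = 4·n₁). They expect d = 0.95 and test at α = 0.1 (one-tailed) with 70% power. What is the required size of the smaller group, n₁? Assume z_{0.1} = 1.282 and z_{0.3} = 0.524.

With allocation ratio k = n₂/n₁ = 4, Var(x̄₁−x̄₂) = σ²(1/n₁ + 1/(k·n₁)) = σ²·(k+1)/(k·n₁).
So n₁ = (1 + 1/k)·((z_{α} + z_β)/d)² = 1.250 × (1.806/0.95)².
n₁ = 1.250 × 3.61 = 4.5.
Round up: n₁ = 5, giving n₂ = 4 × 5 = 20.

n₁ = 5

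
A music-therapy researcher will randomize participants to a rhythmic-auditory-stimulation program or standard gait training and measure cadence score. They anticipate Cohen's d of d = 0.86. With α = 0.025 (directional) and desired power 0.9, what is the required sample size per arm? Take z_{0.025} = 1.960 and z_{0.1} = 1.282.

For two independent groups with equal n: n = 2·((z_{α} + z_β) / d)².
z_{α} + z_β = 1.960 + 1.282 = 3.242.
n = 2 × (3.242 / 0.86)² = 2 × 3.770² = 2 × 14.21 = 28.4.
Round up to the next whole participant.

n = 29 per group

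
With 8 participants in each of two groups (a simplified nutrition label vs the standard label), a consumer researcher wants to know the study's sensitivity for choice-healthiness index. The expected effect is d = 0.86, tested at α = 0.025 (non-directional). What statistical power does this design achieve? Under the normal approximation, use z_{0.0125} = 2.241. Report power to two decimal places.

power ≈ 0.30

For two equal groups, power = Φ(d·√(n/2) − z_{α/2}).
d·√(n/2) = 0.86 × √(8/2) = 0.86 × 2.000 = 1.720.
z_β = 1.720 − 2.241 = -0.521.
Power = Φ(-0.521) = 0.301.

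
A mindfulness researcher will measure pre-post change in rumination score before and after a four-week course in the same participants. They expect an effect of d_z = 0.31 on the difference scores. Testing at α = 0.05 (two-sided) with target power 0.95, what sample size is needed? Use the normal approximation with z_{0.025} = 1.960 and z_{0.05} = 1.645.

For a paired (one-sample on differences) test: n = ((z_{α/2} + z_β) / d)².
z_{α/2} + z_β = 1.960 + 1.645 = 3.605.
n = (3.605 / 0.31)² = 11.629² = 135.23.
Round up.

n = 136 pairs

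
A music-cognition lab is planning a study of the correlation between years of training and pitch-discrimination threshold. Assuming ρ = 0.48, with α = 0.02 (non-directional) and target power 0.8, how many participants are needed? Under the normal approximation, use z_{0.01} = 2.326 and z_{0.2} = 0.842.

n = 40

Fisher's z: C = ½·ln((1+r)/(1−r)) = ½·ln(2.8462) = 0.5230.
n = ((z_{α/2} + z_β)/C)² + 3.
(2.326 + 0.842) / 0.5230 = 3.168 / 0.5230 = 6.057.
n = 6.057² + 3 = 36.69 + 3 = 39.7.
Round up.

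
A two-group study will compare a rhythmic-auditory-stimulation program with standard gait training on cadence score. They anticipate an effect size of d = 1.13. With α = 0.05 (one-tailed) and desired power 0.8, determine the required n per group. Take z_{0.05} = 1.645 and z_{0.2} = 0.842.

n = 10 per group

For two independent groups with equal n: n = 2·((z_{α} + z_β) / d)².
z_{α} + z_β = 1.645 + 0.842 = 2.487.
n = 2 × (2.487 / 1.13)² = 2 × 2.201² = 2 × 4.84 = 9.7.
Round up to the next whole participant.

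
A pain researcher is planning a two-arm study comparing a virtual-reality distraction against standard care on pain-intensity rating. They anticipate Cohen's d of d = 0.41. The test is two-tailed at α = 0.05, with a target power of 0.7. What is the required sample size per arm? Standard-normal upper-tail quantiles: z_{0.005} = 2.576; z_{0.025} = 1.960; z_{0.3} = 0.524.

For two independent groups with equal n: n = 2·((z_{α/2} + z_β) / d)².
z_{α/2} + z_β = 1.960 + 0.524 = 2.484.
n = 2 × (2.484 / 0.41)² = 2 × 6.059² = 2 × 36.71 = 73.4.
Round up to the next whole participant.

n = 74 per group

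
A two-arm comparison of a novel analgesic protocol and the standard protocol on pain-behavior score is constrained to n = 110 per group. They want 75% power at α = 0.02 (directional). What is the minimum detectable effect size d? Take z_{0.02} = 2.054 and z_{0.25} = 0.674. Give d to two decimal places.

For two independent groups of n = 110 each: d_min = (z_{α} + z_β)·√(2/n).
z-sum = 2.054 + 0.674 = 2.728.
d_min = 2.728 × √(2/110) = 2.728 × 0.1348 = 0.368.

d_min ≈ 0.37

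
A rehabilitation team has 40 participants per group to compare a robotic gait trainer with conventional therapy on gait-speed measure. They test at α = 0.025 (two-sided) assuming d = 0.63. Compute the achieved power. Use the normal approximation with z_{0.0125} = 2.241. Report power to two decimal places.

For two equal groups, power = Φ(d·√(n/2) − z_{α/2}).
d·√(n/2) = 0.63 × √(40/2) = 0.63 × 4.472 = 2.817.
z_β = 2.817 − 2.241 = 0.576.
Power = Φ(0.576) = 0.718.

power ≈ 0.72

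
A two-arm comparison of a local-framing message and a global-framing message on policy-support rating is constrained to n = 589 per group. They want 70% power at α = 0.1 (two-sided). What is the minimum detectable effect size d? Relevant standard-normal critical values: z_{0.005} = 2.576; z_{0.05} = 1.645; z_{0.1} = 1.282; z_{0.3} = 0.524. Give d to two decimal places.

For two independent groups of n = 589 each: d_min = (z_{α/2} + z_β)·√(2/n).
z-sum = 1.645 + 0.524 = 2.169.
d_min = 2.169 × √(2/589) = 2.169 × 0.0583 = 0.126.

d_min ≈ 0.13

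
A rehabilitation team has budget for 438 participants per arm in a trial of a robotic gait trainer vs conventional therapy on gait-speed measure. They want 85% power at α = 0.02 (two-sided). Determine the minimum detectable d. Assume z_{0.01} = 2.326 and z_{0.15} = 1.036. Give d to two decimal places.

d_min ≈ 0.23

For two independent groups of n = 438 each: d_min = (z_{α/2} + z_β)·√(2/n).
z-sum = 2.326 + 1.036 = 3.362.
d_min = 3.362 × √(2/438) = 3.362 × 0.0676 = 0.227.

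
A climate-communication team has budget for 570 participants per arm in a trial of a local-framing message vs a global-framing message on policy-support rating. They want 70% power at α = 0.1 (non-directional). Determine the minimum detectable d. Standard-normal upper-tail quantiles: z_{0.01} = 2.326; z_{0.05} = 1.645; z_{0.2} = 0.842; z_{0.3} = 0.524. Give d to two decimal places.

For two independent groups of n = 570 each: d_min = (z_{α/2} + z_β)·√(2/n).
z-sum = 1.645 + 0.524 = 2.169.
d_min = 2.169 × √(2/570) = 2.169 × 0.0592 = 0.128.

d_min ≈ 0.13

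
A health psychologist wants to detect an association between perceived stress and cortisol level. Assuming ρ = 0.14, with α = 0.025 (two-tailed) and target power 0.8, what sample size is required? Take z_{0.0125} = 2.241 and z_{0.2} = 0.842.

n = 482

Fisher's z: C = ½·ln((1+r)/(1−r)) = ½·ln(1.3256) = 0.1409.
n = ((z_{α/2} + z_β)/C)² + 3.
(2.241 + 0.842) / 0.1409 = 3.083 / 0.1409 = 21.881.
n = 21.881² + 3 = 478.77 + 3 = 481.8.
Round up.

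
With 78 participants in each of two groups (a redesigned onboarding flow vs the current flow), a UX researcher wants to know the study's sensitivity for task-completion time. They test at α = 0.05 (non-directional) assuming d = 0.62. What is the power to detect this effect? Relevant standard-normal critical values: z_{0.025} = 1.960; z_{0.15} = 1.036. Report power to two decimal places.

power ≈ 0.97

For two equal groups, power = Φ(d·√(n/2) − z_{α/2}).
d·√(n/2) = 0.62 × √(78/2) = 0.62 × 6.245 = 3.872.
z_β = 3.872 − 1.960 = 1.912.
Power = Φ(1.912) = 0.972.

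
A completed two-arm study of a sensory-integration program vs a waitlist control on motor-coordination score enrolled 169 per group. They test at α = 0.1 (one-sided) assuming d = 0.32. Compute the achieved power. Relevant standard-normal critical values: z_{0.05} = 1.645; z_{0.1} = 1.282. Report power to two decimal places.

For two equal groups, power = Φ(d·√(n/2) − z_{α}).
d·√(n/2) = 0.32 × √(169/2) = 0.32 × 9.192 = 2.942.
z_β = 2.942 − 1.282 = 1.660.
Power = Φ(1.660) = 0.951.

power ≈ 0.95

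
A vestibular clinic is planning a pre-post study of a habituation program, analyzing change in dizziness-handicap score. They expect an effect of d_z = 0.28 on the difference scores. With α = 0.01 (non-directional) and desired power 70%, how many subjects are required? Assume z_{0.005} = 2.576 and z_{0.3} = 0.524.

n = 123 pairs

For a paired (one-sample on differences) test: n = ((z_{α/2} + z_β) / d)².
z_{α/2} + z_β = 2.576 + 0.524 = 3.100.
n = (3.100 / 0.28)² = 11.071² = 122.58.
Round up.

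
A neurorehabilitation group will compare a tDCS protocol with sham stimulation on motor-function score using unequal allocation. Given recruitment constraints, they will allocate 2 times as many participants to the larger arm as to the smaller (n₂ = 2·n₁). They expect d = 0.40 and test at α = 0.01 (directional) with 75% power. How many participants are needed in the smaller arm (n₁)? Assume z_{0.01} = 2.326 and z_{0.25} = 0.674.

With allocation ratio k = n₂/n₁ = 2, Var(x̄₁−x̄₂) = σ²(1/n₁ + 1/(k·n₁)) = σ²·(k+1)/(k·n₁).
So n₁ = (1 + 1/k)·((z_{α} + z_β)/d)² = 1.500 × (3.000/0.40)².
n₁ = 1.500 × 56.25 = 84.4.
Round up: n₁ = 85, giving n₂ = 2 × 85 = 170.

n₁ = 85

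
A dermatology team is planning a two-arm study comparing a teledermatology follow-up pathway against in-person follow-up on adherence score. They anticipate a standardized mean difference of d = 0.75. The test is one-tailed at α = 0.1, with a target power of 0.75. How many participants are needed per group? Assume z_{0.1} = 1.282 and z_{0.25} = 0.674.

n = 14 per group

For two independent groups with equal n: n = 2·((z_{α} + z_β) / d)².
z_{α} + z_β = 1.282 + 0.674 = 1.956.
n = 2 × (1.956 / 0.75)² = 2 × 2.608² = 2 × 6.80 = 13.6.
Round up to the next whole participant.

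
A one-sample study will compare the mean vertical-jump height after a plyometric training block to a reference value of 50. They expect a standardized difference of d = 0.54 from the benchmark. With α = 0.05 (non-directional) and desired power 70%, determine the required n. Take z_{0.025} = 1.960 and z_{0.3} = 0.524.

n = 22

For a one-sample test: n = ((z_{α/2} + z_β) / d)².
z_{α/2} + z_β = 1.960 + 0.524 = 2.484.
n = (2.484 / 0.54)² = 4.600² = 21.16.
Round up.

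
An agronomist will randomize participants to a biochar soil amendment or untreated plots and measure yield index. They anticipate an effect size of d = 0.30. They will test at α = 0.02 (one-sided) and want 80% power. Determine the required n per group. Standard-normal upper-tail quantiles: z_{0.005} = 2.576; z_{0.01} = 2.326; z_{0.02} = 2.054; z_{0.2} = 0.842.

n = 187 per group

For two independent groups with equal n: n = 2·((z_{α} + z_β) / d)².
z_{α} + z_β = 2.054 + 0.842 = 2.896.
n = 2 × (2.896 / 0.30)² = 2 × 9.653² = 2 × 93.19 = 186.4.
Round up to the next whole participant.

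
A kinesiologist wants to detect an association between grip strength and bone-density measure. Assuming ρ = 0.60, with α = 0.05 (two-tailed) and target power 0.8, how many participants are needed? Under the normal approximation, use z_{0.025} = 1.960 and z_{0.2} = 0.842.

n = 20

Fisher's z: C = ½·ln((1+r)/(1−r)) = ½·ln(4.0000) = 0.6931.
n = ((z_{α/2} + z_β)/C)² + 3.
(1.960 + 0.842) / 0.6931 = 2.802 / 0.6931 = 4.043.
n = 4.043² + 3 = 16.34 + 3 = 19.3.
Round up.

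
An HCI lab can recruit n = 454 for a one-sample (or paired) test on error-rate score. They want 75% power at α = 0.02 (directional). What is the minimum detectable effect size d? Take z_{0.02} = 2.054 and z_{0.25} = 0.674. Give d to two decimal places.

For a single sample (or paired design) of n = 454: d_min = (z_{α} + z_β)/√n.
z-sum = 2.054 + 0.674 = 2.728.
d_min = 2.728 / √454 = 2.728 / 21.307 = 0.128.

d_min ≈ 0.13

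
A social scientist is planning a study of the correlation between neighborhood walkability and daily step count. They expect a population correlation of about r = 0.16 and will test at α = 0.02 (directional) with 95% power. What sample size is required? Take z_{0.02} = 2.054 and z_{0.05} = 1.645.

Fisher's z: C = ½·ln((1+r)/(1−r)) = ½·ln(1.3810) = 0.1614.
n = ((z_{α} + z_β)/C)² + 3.
(2.054 + 1.645) / 0.1614 = 3.699 / 0.1614 = 22.918.
n = 22.918² + 3 = 525.24 + 3 = 528.2.
Round up.

n = 529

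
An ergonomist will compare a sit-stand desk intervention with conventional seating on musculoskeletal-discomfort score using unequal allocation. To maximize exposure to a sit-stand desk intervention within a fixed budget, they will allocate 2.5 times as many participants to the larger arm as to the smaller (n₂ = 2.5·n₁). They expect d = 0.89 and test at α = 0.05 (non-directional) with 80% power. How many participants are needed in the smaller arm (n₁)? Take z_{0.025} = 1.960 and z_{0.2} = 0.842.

n₁ = 14

With allocation ratio k = n₂/n₁ = 2.5, Var(x̄₁−x̄₂) = σ²(1/n₁ + 1/(k·n₁)) = σ²·(k+1)/(k·n₁).
So n₁ = (1 + 1/k)·((z_{α/2} + z_β)/d)² = 1.400 × (2.802/0.89)².
n₁ = 1.400 × 9.91 = 13.9.
Round up: n₁ = 14, giving n₂ = 2.5 × 14 = 35.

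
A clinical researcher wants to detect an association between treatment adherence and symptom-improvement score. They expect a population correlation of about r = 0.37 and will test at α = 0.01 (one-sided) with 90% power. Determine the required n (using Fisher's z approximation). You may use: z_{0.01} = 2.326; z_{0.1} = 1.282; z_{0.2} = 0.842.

n = 90

Fisher's z: C = ½·ln((1+r)/(1−r)) = ½·ln(2.1746) = 0.3884.
n = ((z_{α} + z_β)/C)² + 3.
(2.326 + 1.282) / 0.3884 = 3.608 / 0.3884 = 9.289.
n = 9.289² + 3 = 86.29 + 3 = 89.3.
Round up.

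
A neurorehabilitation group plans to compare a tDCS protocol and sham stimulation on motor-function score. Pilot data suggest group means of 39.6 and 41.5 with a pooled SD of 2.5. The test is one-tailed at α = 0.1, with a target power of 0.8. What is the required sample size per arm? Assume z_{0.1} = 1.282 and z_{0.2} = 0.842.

n = 16 per group

Cohen's d = |M₁ − M₂| / SD_pooled = |39.6 − 41.5| / 2.5 = 1.9 / 2.5 = 0.760.
For two independent groups with equal n: n = 2·((z_{α} + z_β) / d)².
z_{α} + z_β = 1.282 + 0.842 = 2.124.
n = 2 × (2.124 / 0.760)² = 2 × 2.795² = 2 × 7.81 = 15.6.
Round up to the next whole participant.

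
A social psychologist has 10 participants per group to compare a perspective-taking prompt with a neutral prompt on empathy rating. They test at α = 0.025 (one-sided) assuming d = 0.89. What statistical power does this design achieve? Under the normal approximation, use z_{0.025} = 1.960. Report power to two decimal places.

power ≈ 0.51

For two equal groups, power = Φ(d·√(n/2) − z_{α}).
d·√(n/2) = 0.89 × √(10/2) = 0.89 × 2.236 = 1.990.
z_β = 1.990 − 1.960 = 0.030.
Power = Φ(0.030) = 0.512.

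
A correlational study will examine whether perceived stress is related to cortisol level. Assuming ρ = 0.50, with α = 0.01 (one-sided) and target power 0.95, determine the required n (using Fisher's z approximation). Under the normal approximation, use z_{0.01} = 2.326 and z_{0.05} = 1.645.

Fisher's z: C = ½·ln((1+r)/(1−r)) = ½·ln(3.0000) = 0.5493.
n = ((z_{α} + z_β)/C)² + 3.
(2.326 + 1.645) / 0.5493 = 3.971 / 0.5493 = 7.229.
n = 7.229² + 3 = 52.26 + 3 = 55.3.
Round up.

n = 56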